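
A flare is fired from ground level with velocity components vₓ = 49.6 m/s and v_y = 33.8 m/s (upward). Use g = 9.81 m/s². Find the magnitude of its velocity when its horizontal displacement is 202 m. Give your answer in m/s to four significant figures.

Time to reach x = 202 m: t = x/vₓ = 202/49.60 = 4.073 s.
Vertical velocity there: v_y = v_y0 − g t = 33.80 − 9.81 × 4.073 = −6.152 m/s.
Speed: √(vₓ² + v_y²) = √(49.60² + 6.152²) = 49.98 m/s.

49.98 m/s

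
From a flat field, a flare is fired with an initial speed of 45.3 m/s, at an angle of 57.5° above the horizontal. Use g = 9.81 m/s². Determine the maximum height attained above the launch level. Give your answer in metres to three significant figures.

Resolve: vₓ = 45.30 cos 57.5° = 24.34 m/s and v_y0 = 45.30 sin 57.5° = 38.21 m/s.
At the apex v_y = 0, so H = v_y0²/(2g) = 38.21²/19.62 = 74.40 m.

74.4 m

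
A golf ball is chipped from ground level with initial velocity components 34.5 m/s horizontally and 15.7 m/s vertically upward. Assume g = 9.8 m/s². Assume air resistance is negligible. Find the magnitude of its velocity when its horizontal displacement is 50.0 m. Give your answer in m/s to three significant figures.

34.5 m/s

Time to reach x = 50.0 m: t = x/vₓ = 50.0/34.50 = 1.449 s.
Vertical velocity there: v_y = v_y0 − g t = 15.70 − 9.80 × 1.449 = 1.497 m/s.
Speed: √(vₓ² + v_y²) = √(34.50² + 1.497²) = 34.53 m/s.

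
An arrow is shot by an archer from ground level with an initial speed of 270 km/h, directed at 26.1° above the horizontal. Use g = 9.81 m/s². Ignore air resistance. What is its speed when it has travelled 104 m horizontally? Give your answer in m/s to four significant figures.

Convert: 270 km/h = 270/3.6 = 75.00 m/s.
vₓ = 75.00 cos 26.1° = 67.35 m/s; v_y0 = 75.00 sin 26.1° = 33.00 m/s.
Time to reach x = 104 m: t = x/vₓ = 104/67.35 = 1.544 s.
Vertical velocity there: v_y = v_y0 − g t = 33.00 − 9.81 × 1.544 = 17.85 m/s.
Speed: √(vₓ² + v_y²) = √(67.35² + 17.85²) = 69.68 m/s.

69.68 m/s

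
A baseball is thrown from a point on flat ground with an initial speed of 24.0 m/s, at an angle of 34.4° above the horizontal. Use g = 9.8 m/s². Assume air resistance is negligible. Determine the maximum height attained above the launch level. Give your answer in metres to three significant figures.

Resolve: vₓ = 24.00 cos 34.4° = 19.80 m/s and v_y0 = 24.00 sin 34.4° = 13.56 m/s.
Maximum height: H = v_y0² / (2g) = 13.56² / (2 × 9.80) = 9.380 m.

9.38 m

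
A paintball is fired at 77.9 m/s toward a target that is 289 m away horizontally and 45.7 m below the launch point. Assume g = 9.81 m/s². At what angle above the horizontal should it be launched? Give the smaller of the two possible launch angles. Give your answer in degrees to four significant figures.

Trajectory: y = x tanθ − g x² (1 + tan²θ)/(2v₀²). With x = 289, y = −45.7, v₀ = 77.9, g = 9.81:
67.51 tan²θ − 289 tanθ + (21.81) = 0.
tanθ = [289 ± √(289² − 4 × 67.51 × (21.81))] / (2 × 67.51) = (289 ± 278.6) / 135.0, giving tanθ = 0.07684 or 4.204.
θ = 4.394° or 76.62°; the smaller is 4.394°.

4.394°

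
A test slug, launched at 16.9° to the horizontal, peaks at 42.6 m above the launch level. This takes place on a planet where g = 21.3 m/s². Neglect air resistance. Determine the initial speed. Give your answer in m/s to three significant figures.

147 m/s

At the peak v_y = 0, so v_y0 = √(2gH) = √(2 × 21.3 × 42.6) = 42.60 m/s.
v_y0 = v₀ sin θ ⇒ v₀ = 42.60 / sin 16.9° = 146.5 m/s.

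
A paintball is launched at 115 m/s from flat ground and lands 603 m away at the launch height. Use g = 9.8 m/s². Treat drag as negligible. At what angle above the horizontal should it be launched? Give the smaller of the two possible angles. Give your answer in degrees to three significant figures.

13.3°

From R = (v₀²/g) sin 2θ: sin 2θ = 9.80 × 603 / 13225 = 0.4468.
2θ = 26.54° or 180° − 26.54° = 153.5°, so θ = 13.27° or 76.73°.
The smaller angle is 13.27°.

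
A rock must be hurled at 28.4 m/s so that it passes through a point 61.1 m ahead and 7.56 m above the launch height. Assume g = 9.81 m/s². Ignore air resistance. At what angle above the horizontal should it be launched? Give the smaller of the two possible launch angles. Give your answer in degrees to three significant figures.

33.2°

Trajectory: y = x tanθ − g x² (1 + tan²θ)/(2v₀²). With x = 61.1, y = 7.56, v₀ = 28.4, g = 9.81:
22.70 tan²θ − 61.1 tanθ + (30.26) = 0.
tanθ = [61.1 ± √(61.1² − 4 × 22.70 × (30.26))] / (2 × 22.70) = (61.1 ± 31.38) / 45.41, giving tanθ = 0.6545 or 2.037.
θ = 33.20° or 63.85°; the smaller is 33.20°.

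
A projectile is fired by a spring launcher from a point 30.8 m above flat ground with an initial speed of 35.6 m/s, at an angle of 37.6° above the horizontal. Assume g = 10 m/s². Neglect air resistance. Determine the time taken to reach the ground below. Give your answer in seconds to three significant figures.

Components: vₓ = 35.60 cos 37.6° = 28.21 m/s, v_y0 = 35.60 sin 37.6° = 21.72 m/s.
Vertical motion (up positive, ground at y = 0): 5.000 t² − (21.72) t − 30.8 = 0, so t = (21.72 + √(21.72² + 2·10.0·30.8)) / 10.0 = (21.72 + 32.98) / 10.0 = 5.470 s.

5.47 s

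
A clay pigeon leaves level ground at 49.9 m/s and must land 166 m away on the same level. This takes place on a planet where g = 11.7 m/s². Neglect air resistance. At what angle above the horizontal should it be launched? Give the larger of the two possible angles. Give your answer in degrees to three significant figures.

64.4°

Level-ground range R = v₀² sin(2θ)/g ⇒ sin(2θ) = gR/v₀² = 11.7 × 166 / 49.9² = 0.7800.
2θ = 51.26° or 180° − 51.26° = 128.7°, so θ = 25.63° or 64.37°.
The larger angle is 64.37°.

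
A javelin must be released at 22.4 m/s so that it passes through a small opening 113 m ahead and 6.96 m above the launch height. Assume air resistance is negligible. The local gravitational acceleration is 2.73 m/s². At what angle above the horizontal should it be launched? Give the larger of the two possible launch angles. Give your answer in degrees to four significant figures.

Trajectory: y = x tanθ − g x² (1 + tan²θ)/(2v₀²). With x = 113, y = 6.96, v₀ = 22.4, g = 2.73:
34.74 tan²θ − 113 tanθ + (41.70) = 0.
tanθ = [113 ± √(113² − 4 × 34.74 × (41.70))] / (2 × 34.74) = (113 ± 83.52) / 69.47, giving tanθ = 0.4244 or 2.829.
θ = 22.99° or 70.53°; the larger is 70.53°.

70.53°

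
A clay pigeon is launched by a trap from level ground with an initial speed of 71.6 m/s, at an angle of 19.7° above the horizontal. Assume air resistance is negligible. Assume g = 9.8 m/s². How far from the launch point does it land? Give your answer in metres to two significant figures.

330 m

Resolve: vₓ = 71.60 cos 19.7° = 67.41 m/s and v_y0 = 71.60 sin 19.7° = 24.14 m/s.
Time aloft: T = 2 v_y0 / g = 2 × 24.14 / 9.80 = 4.926 s.
Horizontal distance R = vₓ T = 67.41 × 4.926 = 332.0 m.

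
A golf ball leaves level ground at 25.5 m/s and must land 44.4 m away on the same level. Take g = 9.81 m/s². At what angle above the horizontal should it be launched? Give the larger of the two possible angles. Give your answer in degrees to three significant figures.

69.0°

From R = (v₀²/g) sin 2θ: sin 2θ = 9.81 × 44.4 / 650.25 = 0.6698.
2θ = 42.05° or 180° − 42.05° = 137.9°, so θ = 21.03° or 68.97°.
The larger angle is 68.97°.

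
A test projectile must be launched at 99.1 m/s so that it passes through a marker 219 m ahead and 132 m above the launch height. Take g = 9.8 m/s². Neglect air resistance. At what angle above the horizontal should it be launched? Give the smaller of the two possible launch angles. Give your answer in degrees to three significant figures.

37.9°

Trajectory: y = x tanθ − g x² (1 + tan²θ)/(2v₀²). With x = 219, y = 132, v₀ = 99.1, g = 9.80:
23.93 tan²θ − 219 tanθ + (155.9) = 0.
tanθ = [219 ± √(219² − 4 × 23.93 × (155.9))] / (2 × 23.93) = (219 ± 181.8) / 47.86, giving tanθ = 0.7782 or 8.374.
θ = 37.89° or 83.19°; the smaller is 37.89°.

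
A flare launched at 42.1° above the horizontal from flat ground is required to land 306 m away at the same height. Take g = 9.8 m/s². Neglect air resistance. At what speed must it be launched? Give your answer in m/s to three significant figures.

54.9 m/s

From R = (v₀² / g) sin 2θ: v₀ = √(gR / sin 2θ).
v₀ = √(9.80 × 306 / sin 84.20°) = √(2999 / 0.9949) = √3014.2 = 54.90 m/s.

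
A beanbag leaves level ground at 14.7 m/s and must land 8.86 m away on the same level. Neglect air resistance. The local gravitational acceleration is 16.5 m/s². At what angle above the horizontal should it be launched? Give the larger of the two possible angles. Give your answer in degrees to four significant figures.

From R = (v₀²/g) sin 2θ: sin 2θ = 16.5 × 8.86 / 216.09 = 0.6765.
2θ = 42.57° or 180° − 42.57° = 137.4°, so θ = 21.29° or 68.71°.
The larger angle is 68.71°.

68.71°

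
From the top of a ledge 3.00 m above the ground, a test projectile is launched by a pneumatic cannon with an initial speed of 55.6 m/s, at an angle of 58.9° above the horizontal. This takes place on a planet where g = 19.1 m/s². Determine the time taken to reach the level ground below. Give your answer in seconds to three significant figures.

Horizontal component vₓ = 55.60 cos 58.9° = 28.72 m/s; vertical v_y0 = 55.60 sin 58.9° = 47.61 m/s.
With up positive and y = 0 at the ground: y(t) = 3.00 + (47.61) t − 9.550 t². Setting y = 0 and taking the positive root: t = [47.61 + √(47.61² + 2·19.1·3.00)] / 19.1 = (47.61 + 48.80) / 19.1 = 5.047 s.

5.05 s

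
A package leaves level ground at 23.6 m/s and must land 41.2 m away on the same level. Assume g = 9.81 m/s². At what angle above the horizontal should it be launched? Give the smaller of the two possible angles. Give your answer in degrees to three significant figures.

Level-ground range R = v₀² sin(2θ)/g ⇒ sin(2θ) = gR/v₀² = 9.81 × 41.2 / 23.6² = 0.7257.
2θ = 46.53° or 180° − 46.53° = 133.5°, so θ = 23.26° or 66.74°.
The smaller angle is 23.26°.

23.3°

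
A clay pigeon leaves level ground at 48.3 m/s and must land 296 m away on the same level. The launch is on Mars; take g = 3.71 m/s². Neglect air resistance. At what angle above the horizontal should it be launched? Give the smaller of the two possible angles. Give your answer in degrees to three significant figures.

14.0°

R = v₀² sin 2θ / g gives sin 2θ = gR/v₀² = 3.71·296/48.3² = 0.4707.
2θ = 28.08° or 180° − 28.08° = 151.9°, so θ = 14.04° or 75.96°.
The smaller angle is 14.04°.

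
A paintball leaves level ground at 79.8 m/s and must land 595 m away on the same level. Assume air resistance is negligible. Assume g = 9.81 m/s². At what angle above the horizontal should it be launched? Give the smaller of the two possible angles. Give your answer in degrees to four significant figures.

From R = (v₀²/g) sin 2θ: sin 2θ = 9.81 × 595 / 6368.0 = 0.9166.
2θ = 66.43° or 180° − 66.43° = 113.6°, so θ = 33.22° or 56.78°.
The smaller angle is 33.22°.

33.22°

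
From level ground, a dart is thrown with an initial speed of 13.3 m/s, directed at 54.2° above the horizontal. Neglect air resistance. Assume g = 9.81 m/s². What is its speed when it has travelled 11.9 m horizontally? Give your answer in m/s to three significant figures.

Horizontal component vₓ = 13.30 cos 54.2° = 7.780 m/s; vertical v_y0 = 13.30 sin 54.2° = 10.79 m/s.
Time to reach x = 11.9 m: t = x/vₓ = 11.9/7.780 = 1.530 s.
Vertical velocity there: v_y = v_y0 − g t = 10.79 − 9.81 × 1.530 = −4.218 m/s.
Speed: √(vₓ² + v_y²) = √(7.780² + 4.218²) = 8.850 m/s.

8.85 m/s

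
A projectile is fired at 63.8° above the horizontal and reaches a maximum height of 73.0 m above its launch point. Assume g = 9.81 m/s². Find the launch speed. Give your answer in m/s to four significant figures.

42.18 m/s

At the peak v_y = 0, so v_y0 = √(2gH) = √(2 × 9.81 × 73.0) = 37.85 m/s.
v_y0 = v₀ sin θ ⇒ v₀ = 37.85 / sin 63.8° = 42.18 m/s.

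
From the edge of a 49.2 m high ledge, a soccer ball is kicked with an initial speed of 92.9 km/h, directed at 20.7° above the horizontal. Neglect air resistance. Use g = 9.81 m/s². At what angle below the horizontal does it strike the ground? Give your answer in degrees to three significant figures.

Convert: 92.9 km/h = 92.9/3.6 = 25.81 m/s.
Components: vₓ = 25.81 cos 20.7° = 24.14 m/s, v_y0 = 25.81 sin 20.7° = 9.122 m/s.
Vertical motion (up positive, ground at y = 0): 4.905 t² − (9.122) t − 49.2 = 0, so t = (9.122 + √(9.122² + 2·9.81·49.2)) / 9.81 = (9.122 + 32.38) / 9.81 = 4.231 s.
At impact: v_y = v_y0 − g t = −32.38 m/s; vₓ = 24.14 m/s.
Angle below horizontal: arctan(|v_y|/vₓ) = arctan(32.38/24.14) = 53.30°.

53.3°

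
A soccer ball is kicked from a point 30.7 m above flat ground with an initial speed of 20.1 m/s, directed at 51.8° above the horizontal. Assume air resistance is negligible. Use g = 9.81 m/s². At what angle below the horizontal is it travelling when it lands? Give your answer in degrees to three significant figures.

vₓ = 20.10 cos 51.8° = 12.43 m/s; v_y0 = 20.10 sin 51.8° = 15.80 m/s.
The projectile lands when y = 30.7 + (15.80) t − ½·9.81·t² = 0. Positive root: t = (15.80 + √(15.80² + 2·9.81·30.7)) / 9.81 = (15.80 + 29.19) / 9.81 = 4.585 s.
At impact: v_y = v_y0 − g t = −29.19 m/s; vₓ = 12.43 m/s.
Angle below horizontal: arctan(|v_y|/vₓ) = arctan(29.19/12.43) = 66.93°.

66.9°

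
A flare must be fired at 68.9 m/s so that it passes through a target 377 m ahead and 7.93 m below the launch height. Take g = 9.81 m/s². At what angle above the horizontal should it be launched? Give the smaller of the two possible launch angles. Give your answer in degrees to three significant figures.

24.0°

Trajectory: y = x tanθ − g x² (1 + tan²θ)/(2v₀²). With x = 377, y = −7.93, v₀ = 68.9, g = 9.81:
146.9 tan²θ − 377 tanθ + (138.9) = 0.
tanθ = [377 ± √(377² − 4 × 146.9 × (138.9))] / (2 × 146.9) = (377 ± 246.0) / 293.7, giving tanθ = 0.4460 or 2.121.
θ = 24.04° or 64.76°; the smaller is 24.04°.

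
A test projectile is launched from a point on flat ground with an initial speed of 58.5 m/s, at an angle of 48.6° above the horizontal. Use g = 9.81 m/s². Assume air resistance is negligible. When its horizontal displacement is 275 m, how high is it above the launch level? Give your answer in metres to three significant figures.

Resolve: vₓ = 58.50 cos 48.6° = 38.69 m/s and v_y0 = 58.50 sin 48.6° = 43.88 m/s.
At x = 275 m, t = x/vₓ = 275/38.69 = 7.108 s.
Height: y = v_y0 t − ½ g t² = 43.88 × 7.108 − 4.905 × 7.108² = 311.9 − 247.8 = 64.08 m.

64.1 m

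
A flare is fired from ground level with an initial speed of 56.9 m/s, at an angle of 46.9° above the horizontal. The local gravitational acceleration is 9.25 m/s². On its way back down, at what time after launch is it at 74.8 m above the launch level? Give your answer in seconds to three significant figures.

Components: vₓ = 56.90 cos 46.9° = 38.88 m/s, v_y0 = 56.90 sin 46.9° = 41.55 m/s.
Require v_y0 t − ½ g t² = 74.8, i.e. 4.625 t² − 41.55 t + 74.8 = 0.
Quadratic formula: t = (41.55 ± √342.29) / 9.25 = (41.55 ± 18.50) / 9.25 → t = 2.491 s or 6.492 s.
The descending-branch root is 6.492 s.

6.49 s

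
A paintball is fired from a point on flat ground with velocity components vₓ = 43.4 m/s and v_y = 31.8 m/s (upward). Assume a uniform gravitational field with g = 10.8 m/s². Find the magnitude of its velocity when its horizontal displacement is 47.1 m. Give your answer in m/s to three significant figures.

At x = 47.1 m, t = x/vₓ = 47.1/43.40 = 1.085 s.
Vertical velocity there: v_y = v_y0 − g t = 31.80 − 10.8 × 1.085 = 20.08 m/s.
Speed: √(vₓ² + v_y²) = √(43.40² + 20.08²) = 47.82 m/s.

47.8 m/s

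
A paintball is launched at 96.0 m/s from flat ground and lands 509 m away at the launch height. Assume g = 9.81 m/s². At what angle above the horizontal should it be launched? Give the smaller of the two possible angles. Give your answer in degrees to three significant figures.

16.4°

R = v₀² sin 2θ / g gives sin 2θ = gR/v₀² = 9.81·509/96.0² = 0.5418.
2θ = 32.81° or 180° − 32.81° = 147.2°, so θ = 16.40° or 73.60°.
The smaller angle is 16.40°.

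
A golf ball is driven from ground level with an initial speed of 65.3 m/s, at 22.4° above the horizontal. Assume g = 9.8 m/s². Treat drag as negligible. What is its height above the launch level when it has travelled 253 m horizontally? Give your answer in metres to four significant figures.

Horizontal component vₓ = 65.30 cos 22.4° = 60.37 m/s; vertical v_y0 = 65.30 sin 22.4° = 24.88 m/s.
Time to reach x = 253 m: t = x/vₓ = 253/60.37 = 4.191 s.
Height: y = v_y0 t − ½ g t² = 24.88 × 4.191 − 4.900 × 4.191² = 104.3 − 86.05 = 18.23 m.

18.23 m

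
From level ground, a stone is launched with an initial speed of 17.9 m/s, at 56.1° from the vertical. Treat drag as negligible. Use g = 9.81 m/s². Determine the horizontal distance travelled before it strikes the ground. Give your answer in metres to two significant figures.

vₓ = 17.90 sin 56.1° = 14.86 m/s; v_y0 = 17.90 cos 56.1° = 9.984 m/s.
Flight time T = 2 v_y0 / g = 2.035 s.
Range: R = vₓ T = 14.86 × 2.035 = 30.24 m.

30 m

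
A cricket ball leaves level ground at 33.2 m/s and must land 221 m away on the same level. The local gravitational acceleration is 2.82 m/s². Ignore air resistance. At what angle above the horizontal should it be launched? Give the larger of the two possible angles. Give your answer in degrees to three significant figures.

72.8°

R = v₀² sin 2θ / g gives sin 2θ = gR/v₀² = 2.82·221/33.2² = 0.5654.
2θ = 34.43° or 180° − 34.43° = 145.6°, so θ = 17.22° or 72.78°.
The larger angle is 72.78°.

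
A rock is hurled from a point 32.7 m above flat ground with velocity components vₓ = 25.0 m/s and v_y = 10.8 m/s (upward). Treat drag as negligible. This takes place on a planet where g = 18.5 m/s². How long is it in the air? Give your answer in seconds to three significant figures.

Vertical motion (up positive, ground at y = 0): 9.250 t² − (10.80) t − 32.7 = 0, so t = (10.80 + √(10.80² + 2·18.5·32.7)) / 18.5 = (10.80 + 36.42) / 18.5 = 2.553 s.

2.55 s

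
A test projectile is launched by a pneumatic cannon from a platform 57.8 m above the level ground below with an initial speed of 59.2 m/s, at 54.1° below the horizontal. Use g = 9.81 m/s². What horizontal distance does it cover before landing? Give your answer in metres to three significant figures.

37.7 m

Resolve: vₓ = 59.20 cos 54.1° = 34.71 m/s and v_y0 = −47.95 m/s (downward).
With up positive and y = 0 at the ground: y(t) = 57.8 + (−47.95) t − 4.905 t². Setting y = 0 and taking the positive root: t = [−47.95 + √(47.95² + 2·9.81·57.8)] / 9.81 = (−47.95 + 58.60) / 9.81 = 1.085 s.
Horizontal distance: R = vₓ t = 34.71 × 1.085 = 37.66 m.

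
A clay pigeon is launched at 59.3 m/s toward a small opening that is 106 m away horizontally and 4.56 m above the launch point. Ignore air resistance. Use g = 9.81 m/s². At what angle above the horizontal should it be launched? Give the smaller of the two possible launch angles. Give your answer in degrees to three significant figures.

11.1°

Trajectory: y = x tanθ − g x² (1 + tan²θ)/(2v₀²). With x = 106, y = 4.56, v₀ = 59.3, g = 9.81:
15.67 tan²θ − 106 tanθ + (20.23) = 0.
tanθ = [106 ± √(106² − 4 × 15.67 × (20.23))] / (2 × 15.67) = (106 ± 99.84) / 31.35, giving tanθ = 0.1966 or 6.567.
θ = 11.12° or 81.34°; the smaller is 11.12°.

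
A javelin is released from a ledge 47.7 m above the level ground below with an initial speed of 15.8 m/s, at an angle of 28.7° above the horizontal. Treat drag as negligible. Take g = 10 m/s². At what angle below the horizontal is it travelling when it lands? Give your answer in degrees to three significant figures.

66.5°

vₓ = 15.80 cos 28.7° = 13.86 m/s; v_y0 = 15.80 sin 28.7° = 7.588 m/s.
With up positive and y = 0 at the ground: y(t) = 47.7 + (7.588) t − 5.000 t². Setting y = 0 and taking the positive root: t = [7.588 + √(7.588² + 2·10.0·47.7)] / 10.0 = (7.588 + 31.81) / 10.0 = 3.939 s.
At impact: v_y = v_y0 − g t = −31.81 m/s; vₓ = 13.86 m/s.
Angle below horizontal: arctan(|v_y|/vₓ) = arctan(31.81/13.86) = 66.46°.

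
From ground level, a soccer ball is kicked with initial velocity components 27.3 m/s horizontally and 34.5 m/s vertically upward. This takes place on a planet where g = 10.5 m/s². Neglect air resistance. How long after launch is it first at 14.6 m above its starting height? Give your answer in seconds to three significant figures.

0.455 s

Height y(t) = 34.50 t − 5.250 t² = 14.6 gives 5.250 t² − 34.50 t + 14.6 = 0.
Quadratic formula: t = (34.50 ± √883.65) / 10.5 = (34.50 ± 29.73) / 10.5 → t = 0.4546 s or 6.117 s.
The first (ascending) time is 0.4546 s.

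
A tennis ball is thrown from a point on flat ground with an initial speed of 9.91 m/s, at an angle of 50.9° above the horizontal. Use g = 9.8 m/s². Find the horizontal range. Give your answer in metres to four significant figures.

Components: vₓ = 9.910 cos 50.9° = 6.250 m/s, v_y0 = 9.910 sin 50.9° = 7.691 m/s.
Time aloft: T = 2 v_y0 / g = 2 × 7.691 / 9.80 = 1.570 s.
Range: R = vₓ T = 6.250 × 1.570 = 9.809 m.

9.809 m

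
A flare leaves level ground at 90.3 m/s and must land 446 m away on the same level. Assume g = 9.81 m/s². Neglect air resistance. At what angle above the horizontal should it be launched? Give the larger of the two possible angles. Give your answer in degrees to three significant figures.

From R = (v₀²/g) sin 2θ: sin 2θ = 9.81 × 446 / 8154.1 = 0.5366.
2θ = 32.45° or 180° − 32.45° = 147.5°, so θ = 16.23° or 73.77°.
The larger angle is 73.77°.

73.8°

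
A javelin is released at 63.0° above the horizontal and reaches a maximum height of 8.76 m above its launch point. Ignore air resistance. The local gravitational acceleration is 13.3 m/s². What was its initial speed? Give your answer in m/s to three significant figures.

17.1 m/s

At the peak v_y = 0, so v_y0 = √(2gH) = √(2 × 13.3 × 8.76) = 15.26 m/s.
v_y0 = v₀ sin θ ⇒ v₀ = 15.26 / sin 63.0° = 17.13 m/s.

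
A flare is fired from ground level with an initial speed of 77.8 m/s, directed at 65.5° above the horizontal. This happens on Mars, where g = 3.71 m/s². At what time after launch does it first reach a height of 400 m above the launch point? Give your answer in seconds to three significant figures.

6.90 s

vₓ = 77.80 cos 65.5° = 32.26 m/s; v_y0 = 77.80 sin 65.5° = 70.79 m/s.
Require v_y0 t − ½ g t² = 400, i.e. 1.855 t² − 70.79 t + 400 = 0.
t = [70.79 ± √(70.79² − 2·3.71·400)] / 3.71 = (70.79 ± 45.21) / 3.71, so t = 6.896 s or t = 31.27 s.
The first (ascending) time is 6.896 s.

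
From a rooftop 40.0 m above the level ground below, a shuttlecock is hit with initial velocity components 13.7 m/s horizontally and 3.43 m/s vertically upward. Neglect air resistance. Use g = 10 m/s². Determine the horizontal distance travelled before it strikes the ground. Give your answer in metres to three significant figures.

With up positive and y = 0 at the ground: y(t) = 40.0 + (3.430) t − 5.000 t². Setting y = 0 and taking the positive root: t = [3.430 + √(3.430² + 2·10.0·40.0)] / 10.0 = (3.430 + 28.49) / 10.0 = 3.192 s.
Horizontal distance: R = vₓ t = 13.70 × 3.192 = 43.73 m.

43.7 m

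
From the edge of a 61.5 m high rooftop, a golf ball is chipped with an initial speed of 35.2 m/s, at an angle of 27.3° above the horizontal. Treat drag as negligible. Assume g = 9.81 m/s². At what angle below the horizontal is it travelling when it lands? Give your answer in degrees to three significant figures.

Horizontal component vₓ = 35.20 cos 27.3° = 31.28 m/s; vertical v_y0 = 35.20 sin 27.3° = 16.14 m/s.
The projectile lands when y = 61.5 + (16.14) t − ½·9.81·t² = 0. Positive root: t = (16.14 + √(16.14² + 2·9.81·61.5)) / 9.81 = (16.14 + 38.31) / 9.81 = 5.550 s.
At impact: v_y = v_y0 − g t = −38.31 m/s; vₓ = 31.28 m/s.
Angle below horizontal: arctan(|v_y|/vₓ) = arctan(38.31/31.28) = 50.77°.

50.8°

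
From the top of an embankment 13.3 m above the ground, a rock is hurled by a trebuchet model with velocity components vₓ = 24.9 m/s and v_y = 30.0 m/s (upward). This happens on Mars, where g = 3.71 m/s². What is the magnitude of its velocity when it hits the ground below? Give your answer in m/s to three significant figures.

With up positive and y = 0 at the ground: y(t) = 13.3 + (30.00) t − 1.855 t². Setting y = 0 and taking the positive root: t = [30.00 + √(30.00² + 2·3.71·13.3)] / 3.71 = (30.00 + 31.60) / 3.71 = 16.60 s.
Vertical velocity at impact: v_y = v_y0 − g t = 30.00 − 3.71 × 16.60 = −31.60 m/s.
Speed: |v| = √(vₓ² + v_y²) = √(24.90² + 31.60²) = 40.23 m/s.

40.2 m/s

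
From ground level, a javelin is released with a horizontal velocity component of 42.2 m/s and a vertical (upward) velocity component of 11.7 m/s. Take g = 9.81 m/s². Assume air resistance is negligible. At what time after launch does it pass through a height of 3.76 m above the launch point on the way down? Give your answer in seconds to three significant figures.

2.00 s

Require v_y0 t − ½ g t² = 3.76, i.e. 4.905 t² − 11.70 t + 3.76 = 0.
Quadratic formula: t = (11.70 ± √63.119) / 9.81 = (11.70 ± 7.945) / 9.81 → t = 0.3828 s or 2.003 s.
The descending-branch root is 2.003 s.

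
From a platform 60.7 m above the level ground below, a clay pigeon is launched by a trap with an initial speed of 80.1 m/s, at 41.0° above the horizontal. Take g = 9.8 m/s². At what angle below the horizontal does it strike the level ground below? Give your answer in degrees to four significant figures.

46.12°

Components: vₓ = 80.10 cos 41.0° = 60.45 m/s, v_y0 = 80.10 sin 41.0° = 52.55 m/s.
With up positive and y = 0 at the ground: y(t) = 60.7 + (52.55) t − 4.900 t². Setting y = 0 and taking the positive root: t = [52.55 + √(52.55² + 2·9.80·60.7)] / 9.80 = (52.55 + 62.86) / 9.80 = 11.78 s.
At impact: v_y = v_y0 − g t = −62.86 m/s; vₓ = 60.45 m/s.
Angle below horizontal: arctan(|v_y|/vₓ) = arctan(62.86/60.45) = 46.12°.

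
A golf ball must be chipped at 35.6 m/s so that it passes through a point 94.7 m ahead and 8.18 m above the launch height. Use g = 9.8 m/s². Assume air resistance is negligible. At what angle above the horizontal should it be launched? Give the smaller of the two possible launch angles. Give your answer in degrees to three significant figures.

29.8°

Trajectory: y = x tanθ − g x² (1 + tan²θ)/(2v₀²). With x = 94.7, y = 8.18, v₀ = 35.6, g = 9.80:
34.67 tan²θ − 94.7 tanθ + (42.85) = 0.
tanθ = [94.7 ± √(94.7² − 4 × 34.67 × (42.85))] / (2 × 34.67) = (94.7 ± 55.00) / 69.35, giving tanθ = 0.5725 or 2.159.
θ = 29.79° or 65.14°; the smaller is 29.79°.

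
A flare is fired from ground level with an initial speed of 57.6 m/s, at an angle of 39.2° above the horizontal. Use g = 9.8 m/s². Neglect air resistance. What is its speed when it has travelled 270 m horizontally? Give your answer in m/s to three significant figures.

50.2 m/s

Components: vₓ = 57.60 cos 39.2° = 44.64 m/s, v_y0 = 57.60 sin 39.2° = 36.40 m/s.
Time to reach x = 270 m: t = x/vₓ = 270/44.64 = 6.049 s.
Vertical velocity there: v_y = v_y0 − g t = 36.40 − 9.80 × 6.049 = −22.87 m/s.
Speed: √(vₓ² + v_y²) = √(44.64² + 22.87²) = 50.16 m/s.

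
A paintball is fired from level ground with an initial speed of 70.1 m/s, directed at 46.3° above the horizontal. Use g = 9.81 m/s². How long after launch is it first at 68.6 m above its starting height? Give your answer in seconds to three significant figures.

1.60 s

Resolve: vₓ = 70.10 cos 46.3° = 48.43 m/s and v_y0 = 70.10 sin 46.3° = 50.68 m/s.
Require v_y0 t − ½ g t² = 68.6, i.e. 4.905 t² − 50.68 t + 68.6 = 0.
t = [50.68 ± √(50.68² − 2·9.81·68.6)] / 9.81 = (50.68 ± 34.96) / 9.81, so t = 1.602 s or t = 8.730 s.
The first (ascending) time is 1.602 s.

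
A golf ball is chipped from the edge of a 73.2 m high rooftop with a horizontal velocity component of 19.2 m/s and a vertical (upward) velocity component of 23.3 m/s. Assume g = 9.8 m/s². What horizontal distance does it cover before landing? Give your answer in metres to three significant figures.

The projectile lands when y = 73.2 + (23.30) t − ½·9.80·t² = 0. Positive root: t = (23.30 + √(23.30² + 2·9.80·73.2)) / 9.80 = (23.30 + 44.47) / 9.80 = 6.915 s.
Horizontal distance: R = vₓ t = 19.20 × 6.915 = 132.8 m.

133 m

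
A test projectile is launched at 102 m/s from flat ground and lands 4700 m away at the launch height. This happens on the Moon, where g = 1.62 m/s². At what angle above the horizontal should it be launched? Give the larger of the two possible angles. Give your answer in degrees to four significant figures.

From R = (v₀²/g) sin 2θ: sin 2θ = 1.62 × 4700 / 10404 = 0.7318.
2θ = 47.04° or 180° − 47.04° = 133.0°, so θ = 23.52° or 66.48°.
The larger angle is 66.48°.

66.48°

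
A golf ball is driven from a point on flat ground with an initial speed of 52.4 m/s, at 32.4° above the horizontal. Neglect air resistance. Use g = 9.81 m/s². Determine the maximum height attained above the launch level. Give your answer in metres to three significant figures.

vₓ = 52.40 cos 32.4° = 44.24 m/s; v_y0 = 52.40 sin 32.4° = 28.08 m/s.
Maximum height: H = v_y0² / (2g) = 28.08² / (2 × 9.81) = 40.18 m.

40.2 m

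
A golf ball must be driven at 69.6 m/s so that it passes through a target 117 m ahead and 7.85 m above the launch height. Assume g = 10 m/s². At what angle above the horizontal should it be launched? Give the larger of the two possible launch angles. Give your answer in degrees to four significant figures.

82.95°

Trajectory: y = x tanθ − g x² (1 + tan²θ)/(2v₀²). With x = 117, y = 7.85, v₀ = 69.6, g = 10.0:
14.13 tan²θ − 117 tanθ + (21.98) = 0.
tanθ = [117 ± √(117² − 4 × 14.13 × (21.98))] / (2 × 14.13) = (117 ± 111.6) / 28.26, giving tanθ = 0.1923 or 8.088.
θ = 10.89° or 82.95°; the larger is 82.95°.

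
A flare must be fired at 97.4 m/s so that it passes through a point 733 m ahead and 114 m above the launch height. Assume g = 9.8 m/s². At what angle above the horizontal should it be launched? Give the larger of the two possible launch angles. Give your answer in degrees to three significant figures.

Trajectory: y = x tanθ − g x² (1 + tan²θ)/(2v₀²). With x = 733, y = 114, v₀ = 97.4, g = 9.80:
277.5 tan²θ − 733 tanθ + (391.5) = 0.
tanθ = [733 ± √(733² − 4 × 277.5 × (391.5))] / (2 × 277.5) = (733 ± 320.4) / 555.0, giving tanθ = 0.7433 or 1.898.
θ = 36.62° or 62.22°; the larger is 62.22°.

62.2°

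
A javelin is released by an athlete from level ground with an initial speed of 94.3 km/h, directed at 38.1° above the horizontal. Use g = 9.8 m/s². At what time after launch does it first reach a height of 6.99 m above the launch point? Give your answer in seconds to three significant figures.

Convert: 94.3 km/h = 94.3/3.6 = 26.19 m/s.
Resolve: vₓ = 26.19 cos 38.1° = 20.61 m/s and v_y0 = 26.19 sin 38.1° = 16.16 m/s.
Require v_y0 t − ½ g t² = 6.99, i.e. 4.900 t² − 16.16 t + 6.99 = 0.
Quadratic formula: t = (16.16 ± √124.24) / 9.80 = (16.16 ± 11.15) / 9.80 → t = 0.5119 s or 2.787 s.
The first (ascending) time is 0.5119 s.

0.512 s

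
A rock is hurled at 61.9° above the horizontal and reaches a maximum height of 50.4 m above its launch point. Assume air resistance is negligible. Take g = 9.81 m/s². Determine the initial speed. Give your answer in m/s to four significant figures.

At the peak v_y = 0, so v_y0 = √(2gH) = √(2 × 9.81 × 50.4) = 31.45 m/s.
v_y0 = v₀ sin θ ⇒ v₀ = 31.45 / sin 61.9° = 35.65 m/s.

35.65 m/s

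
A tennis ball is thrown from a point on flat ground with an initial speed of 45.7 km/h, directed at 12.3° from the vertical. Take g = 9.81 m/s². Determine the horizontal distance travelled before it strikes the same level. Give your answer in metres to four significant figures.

6.838 m

Convert: 45.7 km/h = 45.7/3.6 = 12.69 m/s.
Horizontal component vₓ = 12.69 sin 12.3° = 2.704 m/s; vertical v_y0 = 12.69 cos 12.3° = 12.40 m/s.
Time aloft: T = 2 v_y0 / g = 2 × 12.40 / 9.81 = 2.529 s.
Horizontal distance R = vₓ T = 2.704 × 2.529 = 6.838 m.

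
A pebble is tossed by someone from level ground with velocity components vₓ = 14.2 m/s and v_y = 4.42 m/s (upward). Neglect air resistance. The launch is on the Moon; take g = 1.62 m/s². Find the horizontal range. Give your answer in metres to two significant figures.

Flight time T = 2 v_y0 / g = 5.457 s.
Horizontal distance R = vₓ T = 14.20 × 5.457 = 77.49 m.

77 m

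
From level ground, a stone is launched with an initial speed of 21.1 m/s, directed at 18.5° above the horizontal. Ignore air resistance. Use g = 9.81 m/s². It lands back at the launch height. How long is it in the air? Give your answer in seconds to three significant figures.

Components: vₓ = 21.10 cos 18.5° = 20.01 m/s, v_y0 = 21.10 sin 18.5° = 6.695 m/s.
It returns to y = 0 when t = 2 v_y0 / g = 2(6.695)/9.81 = 1.365 s.

1.36 s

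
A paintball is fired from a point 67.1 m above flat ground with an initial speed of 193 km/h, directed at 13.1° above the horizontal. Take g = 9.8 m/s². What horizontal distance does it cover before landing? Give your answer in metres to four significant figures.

268.5 m

Convert: 193 km/h = 193/3.6 = 53.61 m/s.
Resolve: vₓ = 53.61 cos 13.1° = 52.22 m/s and v_y0 = 53.61 sin 13.1° = 12.15 m/s.
Vertical motion (up positive, ground at y = 0): 4.900 t² − (12.15) t − 67.1 = 0, so t = (12.15 + √(12.15² + 2·9.80·67.1)) / 9.80 = (12.15 + 38.25) / 9.80 = 5.143 s.
Horizontal distance: R = vₓ t = 52.22 × 5.143 = 268.5 m.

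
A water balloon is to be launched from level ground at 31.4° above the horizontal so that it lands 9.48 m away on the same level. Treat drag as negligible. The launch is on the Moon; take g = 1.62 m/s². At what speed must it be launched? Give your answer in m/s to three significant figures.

4.16 m/s

From R = (v₀² / g) sin 2θ: v₀ = √(gR / sin 2θ).
v₀ = √(1.62 × 9.48 / sin 62.80°) = √(15.36 / 0.8894) = √17.267 = 4.155 m/s.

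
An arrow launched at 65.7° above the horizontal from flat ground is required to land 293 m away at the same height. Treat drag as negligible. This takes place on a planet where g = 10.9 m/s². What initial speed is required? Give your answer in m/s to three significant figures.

65.3 m/s

From R = (v₀² / g) sin 2θ: v₀ = √(gR / sin 2θ).
v₀ = √(10.9 × 293 / sin 131.4°) = √(3194 / 0.7501) = √4257.6 = 65.25 m/s.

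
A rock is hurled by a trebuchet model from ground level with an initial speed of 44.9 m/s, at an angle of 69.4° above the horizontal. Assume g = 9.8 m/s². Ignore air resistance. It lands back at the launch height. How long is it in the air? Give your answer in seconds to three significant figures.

Resolve: vₓ = 44.90 cos 69.4° = 15.80 m/s and v_y0 = 44.90 sin 69.4° = 42.03 m/s.
It returns to y = 0 when t = 2 v_y0 / g = 2(42.03)/9.80 = 8.577 s.

8.58 s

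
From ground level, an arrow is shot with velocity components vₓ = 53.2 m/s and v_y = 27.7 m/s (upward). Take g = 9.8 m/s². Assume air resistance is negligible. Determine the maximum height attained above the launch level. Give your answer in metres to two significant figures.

39 m

Peak height H = v_y0² / (2g) = 767.29 / 19.60 = 39.15 m.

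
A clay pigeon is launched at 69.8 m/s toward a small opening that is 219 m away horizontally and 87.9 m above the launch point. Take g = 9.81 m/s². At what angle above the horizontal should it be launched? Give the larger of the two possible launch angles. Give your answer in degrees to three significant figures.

Trajectory: y = x tanθ − g x² (1 + tan²θ)/(2v₀²). With x = 219, y = 87.9, v₀ = 69.8, g = 9.81:
48.29 tan²θ − 219 tanθ + (136.2) = 0.
tanθ = [219 ± √(219² − 4 × 48.29 × (136.2))] / (2 × 48.29) = (219 ± 147.2) / 96.57, giving tanθ = 0.7438 or 3.792.
θ = 36.64° or 75.23°; the larger is 75.23°.

75.2°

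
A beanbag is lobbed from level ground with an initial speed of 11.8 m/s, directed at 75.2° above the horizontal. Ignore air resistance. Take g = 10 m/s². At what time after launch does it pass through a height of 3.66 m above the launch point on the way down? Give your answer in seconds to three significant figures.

vₓ = 11.80 cos 75.2° = 3.014 m/s; v_y0 = 11.80 sin 75.2° = 11.41 m/s.
Set y = v_y0 t − ½ g t² = 3.66: 5.000 t² − 11.41 t + 3.66 = 0.
t = [11.41 ± √(11.41² − 2·10.0·3.66)] / 10.0 = (11.41 ± 7.547) / 10.0, so t = 0.3862 s or t = 1.896 s.
The descending-branch root is 1.896 s.

1.90 s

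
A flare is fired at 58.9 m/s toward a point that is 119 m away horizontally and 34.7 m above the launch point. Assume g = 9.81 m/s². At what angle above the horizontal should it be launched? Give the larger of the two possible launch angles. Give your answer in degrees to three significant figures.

Trajectory: y = x tanθ − g x² (1 + tan²θ)/(2v₀²). With x = 119, y = 34.7, v₀ = 58.9, g = 9.81:
20.02 tan²θ − 119 tanθ + (54.72) = 0.
tanθ = [119 ± √(119² − 4 × 20.02 × (54.72))] / (2 × 20.02) = (119 ± 98.89) / 40.04, giving tanθ = 0.5023 or 5.441.
θ = 26.67° or 79.59°; the larger is 79.59°.

79.6°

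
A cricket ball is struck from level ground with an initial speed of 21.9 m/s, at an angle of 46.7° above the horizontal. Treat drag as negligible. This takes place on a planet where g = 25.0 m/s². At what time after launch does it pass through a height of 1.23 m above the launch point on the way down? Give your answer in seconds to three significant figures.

Horizontal component vₓ = 21.90 cos 46.7° = 15.02 m/s; vertical v_y0 = 21.90 sin 46.7° = 15.94 m/s.
Height y(t) = 15.94 t − 12.50 t² = 1.23 gives 12.50 t² − 15.94 t + 1.23 = 0.
Quadratic formula: t = (15.94 ± √192.53) / 25.0 = (15.94 ± 13.88) / 25.0 → t = 0.08251 s or 1.193 s.
The descending-branch root is 1.193 s.

1.19 s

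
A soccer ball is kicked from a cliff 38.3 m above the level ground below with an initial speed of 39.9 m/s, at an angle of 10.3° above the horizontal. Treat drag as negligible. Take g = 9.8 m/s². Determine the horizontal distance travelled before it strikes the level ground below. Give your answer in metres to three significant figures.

vₓ = 39.90 cos 10.3° = 39.26 m/s; v_y0 = 39.90 sin 10.3° = 7.134 m/s.
Vertical motion (up positive, ground at y = 0): 4.900 t² − (7.134) t − 38.3 = 0, so t = (7.134 + √(7.134² + 2·9.80·38.3)) / 9.80 = (7.134 + 28.31) / 9.80 = 3.617 s.
Horizontal distance: R = vₓ t = 39.26 × 3.617 = 142.0 m.

142 m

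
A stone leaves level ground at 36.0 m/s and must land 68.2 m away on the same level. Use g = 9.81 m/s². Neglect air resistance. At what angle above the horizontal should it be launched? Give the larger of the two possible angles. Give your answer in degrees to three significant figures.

R = v₀² sin 2θ / g gives sin 2θ = gR/v₀² = 9.81·68.2/36.0² = 0.5162.
2θ = 31.08° or 180° − 31.08° = 148.9°, so θ = 15.54° or 74.46°.
The larger angle is 74.46°.

74.5°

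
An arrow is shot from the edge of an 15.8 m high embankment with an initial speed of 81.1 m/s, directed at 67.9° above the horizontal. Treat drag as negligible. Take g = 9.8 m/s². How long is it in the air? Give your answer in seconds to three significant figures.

15.5 s

vₓ = 81.10 cos 67.9° = 30.51 m/s; v_y0 = 81.10 sin 67.9° = 75.14 m/s.
Vertical motion (up positive, ground at y = 0): 4.900 t² − (75.14) t − 15.8 = 0, so t = (75.14 + √(75.14² + 2·9.80·15.8)) / 9.80 = (75.14 + 77.17) / 9.80 = 15.54 s.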